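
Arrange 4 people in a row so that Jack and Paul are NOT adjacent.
Total - adjacent = 4! - (4-1)!×2 = 24 - 12 = 12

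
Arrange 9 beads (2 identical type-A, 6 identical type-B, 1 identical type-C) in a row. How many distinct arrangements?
9! / (2! × 6! × 1!) = 252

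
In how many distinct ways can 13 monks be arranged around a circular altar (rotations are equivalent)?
Circular: fix one position, arrange the rest. (13-1)! = 479001600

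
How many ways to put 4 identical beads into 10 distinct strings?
C(4+10-1, 10-1) = C(13, 9) = 715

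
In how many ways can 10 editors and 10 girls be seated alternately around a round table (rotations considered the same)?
Fix one of the editors: (10-1)! ways for the remaining editors, × 10! ways for the girls = 362880 × 3628800 = 1316818944000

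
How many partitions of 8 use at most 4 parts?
By conjugation, equals partitions of 8 into parts ≤ 4. Let r_j(i) = number of partitions of i into parts ≤ j, for i = 0..8. r_1(i) = 1 for all i; r_j(i) = r_{j-1}(i) + r_j(i-j). Rows j = 2..4: ≤2: 1 1 2 2 3 3 4 4 5; ≤3: 1 1 2 3 4 5 7 8 10; ≤4: 1 1 2 3 5 6 9 11 15. r_4(8) = 15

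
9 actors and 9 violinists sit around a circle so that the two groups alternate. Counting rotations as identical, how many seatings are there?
Fix one of the actors: (9-1)! ways for the remaining actors, × 9! ways for the violinists = 40320 × 362880 = 14631321600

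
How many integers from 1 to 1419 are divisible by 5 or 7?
⌊1419/5⌋ + ⌊1419/7⌋ - ⌊1419/35⌋ = 283 + 202 - 40 = 445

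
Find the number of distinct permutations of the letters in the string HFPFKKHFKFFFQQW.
15! / (6! × 1! × 1! × 2! × 2! × 3!) = 75675600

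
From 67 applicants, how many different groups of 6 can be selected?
C(67,6) = 67!/(6!×61!) = 99795696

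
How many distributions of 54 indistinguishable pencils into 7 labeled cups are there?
C(54+7-1, 7-1) = C(60, 6) = 50063860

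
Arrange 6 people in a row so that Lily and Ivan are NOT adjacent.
Total - adjacent = 6! - (6-1)!×2 = 720 - 240 = 480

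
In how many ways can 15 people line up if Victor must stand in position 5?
Fix one position: (15-1)! = 87178291200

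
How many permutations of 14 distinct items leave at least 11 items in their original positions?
Exactly j fixed points: C(14,j)·!(14-j); sum over j ≥ 11 (derangement numbers via !m = (m-1)·(!(m-1) + !(m-2)): !0..!3 = 1, 0, 1, 2). Σ_{j=11}^{14} C(14,j)·!(14-j) = C(14,11)·!3 + C(14,12)·!2 + C(14,13)·!1 + C(14,14)·!0 = 364·2 + 91·1 + 14·0 + 1·1 = 820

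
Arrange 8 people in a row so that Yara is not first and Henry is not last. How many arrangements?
By inclusion-exclusion: 8! - 2×(8-1)! + (8-2)! = 40320 - 10080 + 720 = 30960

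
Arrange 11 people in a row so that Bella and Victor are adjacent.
Treat as block: (11-1)! × 2! = 3628800 × 2 = 7257600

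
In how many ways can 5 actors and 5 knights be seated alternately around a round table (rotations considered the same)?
Fix one of the actors: (5-1)! ways for the remaining actors, × 5! ways for the knights = 24 × 120 = 2880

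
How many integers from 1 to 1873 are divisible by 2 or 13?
⌊1873/2⌋ + ⌊1873/13⌋ - ⌊1873/26⌋ = 936 + 144 - 72 = 1008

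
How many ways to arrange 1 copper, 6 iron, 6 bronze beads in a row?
13! / (1! × 6! × 6!) = 12012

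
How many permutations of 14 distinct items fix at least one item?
Complement of the derangements. !14 = Σ_{j=0}^{14} (-1)^j·14!/j! = 87178291200 - 87178291200 + 43589145600 - 14529715200 + 3632428800 - 726485760 + 121080960 - 17297280 + 2162160 - 240240 + 24024 - 2184 + 182 - 14 + 1 = 32071101049. 14! - !14 = 87178291200 - 32071101049 = 55107190151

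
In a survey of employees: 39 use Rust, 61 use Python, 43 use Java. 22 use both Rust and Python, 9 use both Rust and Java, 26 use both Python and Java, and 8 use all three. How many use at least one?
|A∪B∪C| = 39+61+43-22-9-26+8 = 94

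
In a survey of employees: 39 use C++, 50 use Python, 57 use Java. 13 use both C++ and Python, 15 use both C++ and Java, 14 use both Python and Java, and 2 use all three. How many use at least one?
|A∪B∪C| = 39+50+57-13-15-14+2 = 106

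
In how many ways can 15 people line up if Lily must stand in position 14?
Fix one position: (15-1)! = 87178291200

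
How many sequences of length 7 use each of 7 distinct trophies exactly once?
7! = 5040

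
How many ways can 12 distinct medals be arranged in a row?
12! = 479001600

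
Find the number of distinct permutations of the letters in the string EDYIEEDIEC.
10! / (2! × 1! × 2! × 1! × 4!) = 37800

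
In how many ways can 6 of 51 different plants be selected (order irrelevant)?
C(51,6) = 51!/(6!×45!) = 18009460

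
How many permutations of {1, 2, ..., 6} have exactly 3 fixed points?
Choose the 3 fixed points C(6,3) = 20, derange the rest: !3 = Σ_{j=0}^{3} (-1)^j·3!/j! = 6 - 6 + 3 - 1 = 2. Product = 20 × 2 = 40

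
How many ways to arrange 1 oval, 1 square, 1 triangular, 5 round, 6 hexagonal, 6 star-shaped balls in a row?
20! / (1! × 1! × 1! × 5! × 6! × 6!) = 39109150080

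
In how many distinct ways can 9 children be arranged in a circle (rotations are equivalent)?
Circular: fix one position, arrange the rest. (9-1)! = 40320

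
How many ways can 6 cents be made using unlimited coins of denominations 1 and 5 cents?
Coefficient of x^6 in 1/(1-x^1) · 1/(1-x^5). Use j coins of 5 for j = 0..⌊6/5⌋ = 1, the rest in 1s: 1 + 1 = 2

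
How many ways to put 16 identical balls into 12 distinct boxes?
C(16+12-1, 12-1) = C(27, 11) = 13037895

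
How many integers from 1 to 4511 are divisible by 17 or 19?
⌊4511/17⌋ + ⌊4511/19⌋ - ⌊4511/323⌋ = 265 + 237 - 13 = 489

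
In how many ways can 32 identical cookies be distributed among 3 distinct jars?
C(32+3-1, 3-1) = C(34, 2) = 561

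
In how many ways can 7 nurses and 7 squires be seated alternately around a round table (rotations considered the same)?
Fix one of the nurses: (7-1)! ways for the remaining nurses, × 7! ways for the squires = 720 × 5040 = 3628800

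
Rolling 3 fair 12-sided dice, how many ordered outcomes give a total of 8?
Coefficient of x^8 in (x + x² + ... + x^12)^3. By inclusion-exclusion on dice exceeding 12: Σ_j (-1)^j C(3,j)·C(8-1-12j, 2) = C(3,0)·C(7,2) = 1·21 = 21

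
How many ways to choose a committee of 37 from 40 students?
C(40,37) = 40!/(37!×3!) = 9880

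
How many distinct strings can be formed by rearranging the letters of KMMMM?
5! / (4! × 1!) = 5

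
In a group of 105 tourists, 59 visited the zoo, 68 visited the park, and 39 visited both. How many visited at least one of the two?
|A∪B| = |A| + |B| - |A∩B| = 59 + 68 - 39 = 88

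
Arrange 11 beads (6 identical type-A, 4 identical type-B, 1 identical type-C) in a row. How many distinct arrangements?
11! / (6! × 4! × 1!) = 2310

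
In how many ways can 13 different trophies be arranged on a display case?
13! = 6227020800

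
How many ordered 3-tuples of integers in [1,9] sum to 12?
Coefficient of x^12 in (x + x² + ... + x^9)^3. By inclusion-exclusion on dice exceeding 9: Σ_j (-1)^j C(3,j)·C(12-1-9j, 2) = C(3,0)·C(11,2) - C(3,1)·C(2,2) = 1·55 - 3·1 = 52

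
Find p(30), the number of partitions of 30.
Pentagonal recurrence p(n) = p(n-1) + p(n-2) - p(n-5) - p(n-7) + p(n-12) + p(n-15) - ... gives p(0..29) = 1, 1, 2, 3, 5, 7, 11, 15, 22, 30, 42, 56, 77, 101, 135, 176, 231, 297, 385, 490, 627, 792, 1002, 1255, 1575, 1958, 2436, 3010, 3718, 4565. p(30) = p(29) + p(28) - p(25) - p(23) + p(18) + p(15) - p(8) - p(4) = 4565 + 3718 - 1958 - 1255 + 385 + 176 - 22 - 5 = 5604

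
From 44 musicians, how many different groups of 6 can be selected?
C(44,6) = 44!/(6!×38!) = 7059052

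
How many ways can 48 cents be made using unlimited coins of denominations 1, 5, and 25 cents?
Coefficient of x^48 in 1/(1-x^1) · 1/(1-x^5) · 1/(1-x^25). Case on j = number of 25-cent coins (j = 0..1); remainder r = 48 - 25j is made from {1,5} in ⌊r/5⌋+1 ways. r = 48, 23 → 10 + 5 = 15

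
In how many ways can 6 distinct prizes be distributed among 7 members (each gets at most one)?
P(7,6) = 7!/(7-6)! = 5040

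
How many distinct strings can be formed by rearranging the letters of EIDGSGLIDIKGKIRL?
16! / (2! × 1! × 4! × 1! × 2! × 3! × 1! × 2!) = 18162144000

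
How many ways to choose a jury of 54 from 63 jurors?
C(63,54) = 63!/(54!×9!) = 23667689815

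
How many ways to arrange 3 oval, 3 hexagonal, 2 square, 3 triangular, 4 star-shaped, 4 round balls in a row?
19! / (3! × 3! × 2! × 3! × 4! × 4!) = 488864376000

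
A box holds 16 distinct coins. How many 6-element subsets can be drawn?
C(16,6) = 16!/(6!×10!) = 8008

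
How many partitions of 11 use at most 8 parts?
By conjugation, equals partitions of 11 into parts ≤ 8. Let r_j(i) = number of partitions of i into parts ≤ j, for i = 0..11. r_1(i) = 1 for all i; r_j(i) = r_{j-1}(i) + r_j(i-j). Rows j = 2..8: ≤2: 1 1 2 2 3 3 4 4 5 5 6 6; ≤3: 1 1 2 3 4 5 7 8 10 12 14 16; ≤4: 1 1 2 3 5 6 9 11 15 18 23 27; ≤5: 1 1 2 3 5 7 10 13 18 23 30 37; ≤6: 1 1 2 3 5 7 11 14 20 26 35 44; ≤7: 1 1 2 3 5 7 11 15 21 28 38 49; ≤8: 1 1 2 3 5 7 11 15 22 29 40 52. r_8(11) = 52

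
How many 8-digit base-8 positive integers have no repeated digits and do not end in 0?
Last digit: 7 nonzero choices. First digit: 6 (nonzero, ≠last). Middle 6: P(6,6) = 720. Total = 30240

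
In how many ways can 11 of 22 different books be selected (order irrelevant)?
C(22,11) = 22!/(11!×11!) = 705432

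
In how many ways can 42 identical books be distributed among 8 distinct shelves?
C(42+8-1, 8-1) = C(49, 7) = 85900584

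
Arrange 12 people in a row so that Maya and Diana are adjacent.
Treat as block: (12-1)! × 2! = 39916800 × 2 = 79833600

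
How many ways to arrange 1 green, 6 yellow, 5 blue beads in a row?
12! / (1! × 6! × 5!) = 5544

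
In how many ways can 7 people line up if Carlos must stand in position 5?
Fix one position: (7-1)! = 720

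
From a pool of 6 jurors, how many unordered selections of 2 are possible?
C(6,2) = 6!/(2!×4!) = 15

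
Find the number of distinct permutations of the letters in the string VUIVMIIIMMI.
11! / (5! × 2! × 3! × 1!) = 27720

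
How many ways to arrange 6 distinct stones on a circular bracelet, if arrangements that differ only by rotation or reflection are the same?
(6-1)!/2 = 120/2 = 60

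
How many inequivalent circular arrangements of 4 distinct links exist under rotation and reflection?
(4-1)!/2 = 6/2 = 3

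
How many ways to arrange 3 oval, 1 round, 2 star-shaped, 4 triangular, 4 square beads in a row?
14! / (3! × 1! × 2! × 4! × 4!) = 12612600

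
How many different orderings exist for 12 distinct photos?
12! = 479001600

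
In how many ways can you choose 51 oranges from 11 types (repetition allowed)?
C(51+11-1, 11-1) = C(61, 10) = 90177170226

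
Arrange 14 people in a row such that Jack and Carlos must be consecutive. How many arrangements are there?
Treat the 2 as one block: (14-2+1)! × 2! = 6227020800 × 2 = 12454041600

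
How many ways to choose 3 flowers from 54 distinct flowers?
C(54,3) = 54!/(3!×51!) = 24804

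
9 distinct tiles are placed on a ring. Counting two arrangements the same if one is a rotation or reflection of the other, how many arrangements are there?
(9-1)!/2 = 40320/2 = 20160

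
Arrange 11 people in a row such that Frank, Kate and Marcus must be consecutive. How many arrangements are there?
Treat the 3 as one block: (11-3+1)! × 3! = 362880 × 6 = 2177280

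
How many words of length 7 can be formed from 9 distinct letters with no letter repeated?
P(9,7) = 9!/(9-7)! = 181440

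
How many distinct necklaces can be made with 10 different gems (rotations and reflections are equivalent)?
(10-1)!/2 = 362880/2 = 181440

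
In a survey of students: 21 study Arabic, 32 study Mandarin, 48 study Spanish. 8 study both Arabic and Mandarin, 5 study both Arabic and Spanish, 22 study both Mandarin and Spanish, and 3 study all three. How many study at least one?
|A∪B∪C| = 21+32+48-8-5-22+3 = 69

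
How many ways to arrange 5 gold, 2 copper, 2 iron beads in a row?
9! / (5! × 2! × 2!) = 756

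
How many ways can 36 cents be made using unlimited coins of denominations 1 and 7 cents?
Coefficient of x^36 in 1/(1-x^1) · 1/(1-x^7). Use j coins of 7 for j = 0..⌊36/7⌋ = 5, the rest in 1s: 5 + 1 = 6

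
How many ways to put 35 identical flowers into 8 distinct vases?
C(35+8-1, 8-1) = C(42, 7) = 26978328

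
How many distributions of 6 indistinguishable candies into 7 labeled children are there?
C(6+7-1, 7-1) = C(12, 6) = 924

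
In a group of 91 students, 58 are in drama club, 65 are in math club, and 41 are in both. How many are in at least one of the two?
|A∪B| = |A| + |B| - |A∩B| = 58 + 65 - 41 = 82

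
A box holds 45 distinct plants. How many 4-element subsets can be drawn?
C(45,4) = 45!/(4!×41!) = 148995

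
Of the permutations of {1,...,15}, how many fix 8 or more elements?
Exactly j fixed points: C(15,j)·!(15-j); sum over j ≥ 8 (derangement numbers via !m = (m-1)·(!(m-1) + !(m-2)): !0..!7 = 1, 0, 1, 2, 9, 44, 265, 1854). Σ_{j=8}^{15} C(15,j)·!(15-j) = C(15,8)·!7 + C(15,9)·!6 + C(15,10)·!5 + C(15,11)·!4 + C(15,12)·!3 + C(15,13)·!2 + C(15,14)·!1 + C(15,15)·!0 = 6435·1854 + 5005·265 + 3003·44 + 1365·9 + 455·2 + 105·1 + 15·0 + 1·1 = 13402248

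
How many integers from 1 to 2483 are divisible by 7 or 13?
⌊2483/7⌋ + ⌊2483/13⌋ - ⌊2483/91⌋ = 354 + 191 - 27 = 518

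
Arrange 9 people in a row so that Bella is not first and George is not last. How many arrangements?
By inclusion-exclusion: 9! - 2×(9-1)! + (9-2)! = 362880 - 80640 + 5040 = 287280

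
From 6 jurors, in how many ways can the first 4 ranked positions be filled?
P(6,4) = 6!/(6-4)! = 360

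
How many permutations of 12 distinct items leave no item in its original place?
!12 = Σ_{j=0}^{12} (-1)^j·12!/j! = 479001600 - 479001600 + 239500800 - 79833600 + 19958400 - 3991680 + 665280 - 95040 + 11880 - 1320 + 132 - 12 + 1 = 176214841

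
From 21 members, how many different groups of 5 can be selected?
C(21,5) = 21!/(5!×16!) = 20349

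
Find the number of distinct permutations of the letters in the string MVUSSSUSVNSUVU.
14! / (4! × 5! × 3! × 1! × 1!) = 5045040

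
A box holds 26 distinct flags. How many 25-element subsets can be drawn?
C(26,25) = 26!/(25!×1!) = 26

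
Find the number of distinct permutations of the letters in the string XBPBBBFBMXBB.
12! / (1! × 1! × 7! × 1! × 2!) = 47520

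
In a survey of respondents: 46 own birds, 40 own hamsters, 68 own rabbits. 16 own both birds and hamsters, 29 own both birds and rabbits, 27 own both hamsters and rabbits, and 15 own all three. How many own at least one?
|A∪B∪C| = 46+40+68-16-29-27+15 = 97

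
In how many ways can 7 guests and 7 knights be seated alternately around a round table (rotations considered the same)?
Fix one of the guests: (7-1)! ways for the remaining guests, × 7! ways for the knights = 720 × 5040 = 3628800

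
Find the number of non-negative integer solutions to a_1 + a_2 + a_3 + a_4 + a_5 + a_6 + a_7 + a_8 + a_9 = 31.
C(31+9-1, 9-1) = C(39, 8) = 61523748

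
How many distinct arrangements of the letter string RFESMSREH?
9! / (2! × 1! × 1! × 1! × 2! × 2!) = 45360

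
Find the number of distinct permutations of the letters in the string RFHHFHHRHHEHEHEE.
16! / (2! × 8! × 4! × 2!) = 5405400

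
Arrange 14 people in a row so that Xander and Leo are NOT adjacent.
Total - adjacent = 14! - (14-1)!×2 = 87178291200 - 12454041600 = 74724249600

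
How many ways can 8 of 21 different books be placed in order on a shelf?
P(21,8) = 21!/(21-8)! = 8204716800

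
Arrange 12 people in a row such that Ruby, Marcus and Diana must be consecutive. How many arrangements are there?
Treat the 3 as one block: (12-3+1)! × 3! = 3628800 × 6 = 21772800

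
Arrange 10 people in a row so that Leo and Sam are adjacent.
Treat as block: (10-1)! × 2! = 362880 × 2 = 725760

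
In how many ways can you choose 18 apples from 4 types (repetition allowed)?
C(18+4-1, 4-1) = C(21, 3) = 1330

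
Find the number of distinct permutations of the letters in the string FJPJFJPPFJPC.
12! / (1! × 4! × 4! × 3!) = 138600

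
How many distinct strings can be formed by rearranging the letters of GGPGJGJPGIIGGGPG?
16! / (3! × 2! × 9! × 2!) = 2402400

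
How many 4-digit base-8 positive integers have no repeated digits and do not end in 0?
Last digit: 7 nonzero choices. First digit: 6 (nonzero, ≠last). Middle 2: P(6,2) = 30. Total = 1260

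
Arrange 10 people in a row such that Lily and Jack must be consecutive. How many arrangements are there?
Treat the 2 as one block: (10-2+1)! × 2! = 362880 × 2 = 725760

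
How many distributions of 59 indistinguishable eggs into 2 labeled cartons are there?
C(59+2-1, 2-1) = C(60, 1) = 60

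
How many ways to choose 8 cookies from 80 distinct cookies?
C(80,8) = 80!/(8!×72!) = 28987537150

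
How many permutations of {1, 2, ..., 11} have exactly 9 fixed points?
Choose the 9 fixed points C(11,9) = 55, derange the rest: !2 = Σ_{j=0}^{2} (-1)^j·2!/j! = 2 - 2 + 1 = 1. Product = 55 × 1 = 55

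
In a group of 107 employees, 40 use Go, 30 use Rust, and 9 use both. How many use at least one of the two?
|A∪B| = |A| + |B| - |A∩B| = 40 + 30 - 9 = 61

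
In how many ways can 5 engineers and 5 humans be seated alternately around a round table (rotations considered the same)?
Fix one of the engineers: (5-1)! ways for the remaining engineers, × 5! ways for the humans = 24 × 120 = 2880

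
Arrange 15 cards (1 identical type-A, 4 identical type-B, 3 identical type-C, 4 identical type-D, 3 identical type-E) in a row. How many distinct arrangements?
15! / (1! × 4! × 3! × 4! × 3!) = 63063000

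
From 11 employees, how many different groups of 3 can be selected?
C(11,3) = 11!/(3!×8!) = 165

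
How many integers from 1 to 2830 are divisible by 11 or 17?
⌊2830/11⌋ + ⌊2830/17⌋ - ⌊2830/187⌋ = 257 + 166 - 15 = 408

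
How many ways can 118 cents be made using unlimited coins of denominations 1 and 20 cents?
Coefficient of x^118 in 1/(1-x^1) · 1/(1-x^20). Use j coins of 20 for j = 0..⌊118/20⌋ = 5, the rest in 1s: 5 + 1 = 6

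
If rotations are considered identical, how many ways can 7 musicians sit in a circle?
Circular: fix one position, arrange the rest. (7-1)! = 720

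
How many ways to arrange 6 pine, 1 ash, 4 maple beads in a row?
11! / (6! × 1! × 4!) = 2310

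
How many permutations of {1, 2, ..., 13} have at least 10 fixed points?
Exactly j fixed points: C(13,j)·!(13-j); sum over j ≥ 10 (derangement numbers via !m = (m-1)·(!(m-1) + !(m-2)): !0..!3 = 1, 0, 1, 2). Σ_{j=10}^{13} C(13,j)·!(13-j) = C(13,10)·!3 + C(13,11)·!2 + C(13,12)·!1 + C(13,13)·!0 = 286·2 + 78·1 + 13·0 + 1·1 = 651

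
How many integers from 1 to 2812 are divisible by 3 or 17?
⌊2812/3⌋ + ⌊2812/17⌋ - ⌊2812/51⌋ = 937 + 165 - 55 = 1047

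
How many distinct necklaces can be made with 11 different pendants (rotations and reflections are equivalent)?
(11-1)!/2 = 3628800/2 = 1814400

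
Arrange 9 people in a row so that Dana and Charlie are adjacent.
Treat as block: (9-1)! × 2! = 40320 × 2 = 80640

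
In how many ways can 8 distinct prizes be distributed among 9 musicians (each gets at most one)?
P(9,8) = 9!/(9-8)! = 362880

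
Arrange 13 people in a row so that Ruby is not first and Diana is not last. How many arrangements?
By inclusion-exclusion: 13! - 2×(13-1)! + (13-2)! = 6227020800 - 958003200 + 39916800 = 5308934400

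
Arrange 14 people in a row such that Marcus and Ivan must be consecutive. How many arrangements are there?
Treat the 2 as one block: (14-2+1)! × 2! = 6227020800 × 2 = 12454041600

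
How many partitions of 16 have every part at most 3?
Let r_j(i) = number of partitions of i into parts ≤ j, for i = 0..16. r_1(i) = 1 for all i; r_j(i) = r_{j-1}(i) + r_j(i-j). Rows j = 2..3: ≤2: 1 1 2 2 3 3 4 4 5 5 6 6 7 7 8 8 9; ≤3: 1 1 2 3 4 5 7 8 10 12 14 16 19 21 24 27 30. r_3(16) = 30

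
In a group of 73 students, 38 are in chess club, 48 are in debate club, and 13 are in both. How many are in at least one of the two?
|A∪B| = |A| + |B| - |A∩B| = 38 + 48 - 13 = 73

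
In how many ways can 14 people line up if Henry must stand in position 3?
Fix one position: (14-1)! = 6227020800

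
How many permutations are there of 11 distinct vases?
11! = 39916800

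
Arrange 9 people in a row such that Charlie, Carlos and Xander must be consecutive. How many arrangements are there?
Treat the 3 as one block: (9-3+1)! × 3! = 5040 × 6 = 30240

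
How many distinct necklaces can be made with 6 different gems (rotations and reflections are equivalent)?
(6-1)!/2 = 120/2 = 60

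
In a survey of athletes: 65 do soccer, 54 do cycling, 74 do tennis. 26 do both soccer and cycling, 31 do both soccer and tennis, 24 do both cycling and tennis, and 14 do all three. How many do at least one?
|A∪B∪C| = 65+54+74-26-31-24+14 = 126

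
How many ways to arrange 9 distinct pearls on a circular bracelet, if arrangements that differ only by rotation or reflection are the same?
(9-1)!/2 = 40320/2 = 20160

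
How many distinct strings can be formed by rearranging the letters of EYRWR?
5! / (1! × 2! × 1! × 1!) = 60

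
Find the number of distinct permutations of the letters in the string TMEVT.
5! / (1! × 1! × 2! × 1!) = 60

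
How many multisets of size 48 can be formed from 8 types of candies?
C(48+8-1, 8-1) = C(55, 7) = 202927725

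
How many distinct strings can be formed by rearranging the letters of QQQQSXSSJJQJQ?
13! / (6! × 1! × 3! × 3!) = 240240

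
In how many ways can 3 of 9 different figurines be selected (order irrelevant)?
C(9,3) = 9!/(3!×6!) = 84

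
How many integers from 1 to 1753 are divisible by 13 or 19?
⌊1753/13⌋ + ⌊1753/19⌋ - ⌊1753/247⌋ = 134 + 92 - 7 = 219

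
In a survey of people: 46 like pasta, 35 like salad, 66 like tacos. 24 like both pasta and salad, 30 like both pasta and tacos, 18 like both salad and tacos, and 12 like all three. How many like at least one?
|A∪B∪C| = 46+35+66-24-30-18+12 = 87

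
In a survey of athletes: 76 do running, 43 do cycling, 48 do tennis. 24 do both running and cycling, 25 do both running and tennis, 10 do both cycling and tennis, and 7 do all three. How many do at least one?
|A∪B∪C| = 76+43+48-24-25-10+7 = 115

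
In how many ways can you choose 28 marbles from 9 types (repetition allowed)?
C(28+9-1, 9-1) = C(36, 8) = 30260340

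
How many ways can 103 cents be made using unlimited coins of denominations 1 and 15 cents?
Coefficient of x^103 in 1/(1-x^1) · 1/(1-x^15). Use j coins of 15 for j = 0..⌊103/15⌋ = 6, the rest in 1s: 6 + 1 = 7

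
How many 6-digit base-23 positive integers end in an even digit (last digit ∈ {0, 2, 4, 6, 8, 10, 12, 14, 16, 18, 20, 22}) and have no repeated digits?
Last∈{0,2,4,6,8,10,12,14,16,18,20,22}. Last=0: 3160080. Last nonzero: 11×21×P(21,4) = 33180840. Total = 36340920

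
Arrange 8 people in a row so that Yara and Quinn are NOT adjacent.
Total - adjacent = 8! - (8-1)!×2 = 40320 - 10080 = 30240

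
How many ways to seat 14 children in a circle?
Circular: fix one position, arrange the rest. (14-1)! = 6227020800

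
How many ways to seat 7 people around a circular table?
Circular: fix one position, arrange the rest. (7-1)! = 720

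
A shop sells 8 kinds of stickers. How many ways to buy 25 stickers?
C(25+8-1, 8-1) = C(32, 7) = 3365856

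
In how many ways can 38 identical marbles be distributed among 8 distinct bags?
C(38+8-1, 8-1) = C(45, 7) = 45379620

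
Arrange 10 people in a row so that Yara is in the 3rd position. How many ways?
Fix one position: (10-1)! = 362880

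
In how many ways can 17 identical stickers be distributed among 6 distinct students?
C(17+6-1, 6-1) = C(22, 5) = 26334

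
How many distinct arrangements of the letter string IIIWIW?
6! / (2! × 4!) = 15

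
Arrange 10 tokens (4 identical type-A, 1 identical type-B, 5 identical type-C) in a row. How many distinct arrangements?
10! / (4! × 1! × 5!) = 1260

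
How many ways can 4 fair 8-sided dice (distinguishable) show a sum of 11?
Coefficient of x^11 in (x + x² + ... + x^8)^4. By inclusion-exclusion on dice exceeding 8: Σ_j (-1)^j C(4,j)·C(11-1-8j, 3) = C(4,0)·C(10,3) = 1·120 = 120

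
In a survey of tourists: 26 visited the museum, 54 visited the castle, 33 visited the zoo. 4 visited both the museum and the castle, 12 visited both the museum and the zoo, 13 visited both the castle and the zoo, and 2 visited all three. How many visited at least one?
|A∪B∪C| = 26+54+33-4-12-13+2 = 86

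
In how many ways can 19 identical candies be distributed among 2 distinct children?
C(19+2-1, 2-1) = C(20, 1) = 20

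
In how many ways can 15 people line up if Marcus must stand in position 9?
Fix one position: (15-1)! = 87178291200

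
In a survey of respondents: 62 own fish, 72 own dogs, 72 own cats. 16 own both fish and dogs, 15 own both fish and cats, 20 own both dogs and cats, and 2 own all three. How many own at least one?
|A∪B∪C| = 62+72+72-16-15-20+2 = 157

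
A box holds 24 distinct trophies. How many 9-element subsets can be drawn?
C(24,9) = 24!/(9!×15!) = 1307504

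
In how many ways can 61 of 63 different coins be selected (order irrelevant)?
C(63,61) = 63!/(61!×2!) = 1953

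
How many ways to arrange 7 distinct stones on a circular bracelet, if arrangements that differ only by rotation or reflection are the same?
(7-1)!/2 = 720/2 = 360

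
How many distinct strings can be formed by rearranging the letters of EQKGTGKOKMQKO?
13! / (2! × 2! × 2! × 1! × 1! × 1! × 4!) = 32432400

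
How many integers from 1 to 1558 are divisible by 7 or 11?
⌊1558/7⌋ + ⌊1558/11⌋ - ⌊1558/77⌋ = 222 + 141 - 20 = 343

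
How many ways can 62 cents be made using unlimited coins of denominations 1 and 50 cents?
Coefficient of x^62 in 1/(1-x^1) · 1/(1-x^50). Use j coins of 50 for j = 0..⌊62/50⌋ = 1, the rest in 1s: 1 + 1 = 2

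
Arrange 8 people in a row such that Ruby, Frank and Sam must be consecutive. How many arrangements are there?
Treat the 3 as one block: (8-3+1)! × 3! = 720 × 6 = 4320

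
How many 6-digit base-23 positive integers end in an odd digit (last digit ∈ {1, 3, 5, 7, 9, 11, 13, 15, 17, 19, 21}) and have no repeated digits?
Last∈{1,3,5,7,9,11,13,15,17,19,21}. Last=0: 0. Last nonzero: 11×21×P(21,4) = 33180840. Total = 33180840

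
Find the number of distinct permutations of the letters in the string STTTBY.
6! / (1! × 3! × 1! × 1!) = 120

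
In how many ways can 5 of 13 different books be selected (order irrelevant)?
C(13,5) = 13!/(5!×8!) = 1287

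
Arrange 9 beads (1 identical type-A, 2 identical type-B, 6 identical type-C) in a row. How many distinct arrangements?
9! / (1! × 2! × 6!) = 252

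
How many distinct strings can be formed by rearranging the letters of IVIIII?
6! / (5! × 1!) = 6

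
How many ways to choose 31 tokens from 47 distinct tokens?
C(47,31) = 47!/(31!×16!) = 1503232609098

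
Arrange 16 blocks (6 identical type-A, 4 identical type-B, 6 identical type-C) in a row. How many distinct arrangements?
16! / (6! × 4! × 6!) = 1681680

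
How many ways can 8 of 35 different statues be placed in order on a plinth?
P(35,8) = 35!/(35-8)! = 948964262400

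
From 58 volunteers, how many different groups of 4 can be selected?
C(58,4) = 58!/(4!×54!) = 424270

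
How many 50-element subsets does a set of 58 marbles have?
C(58,50) = 58!/(50!×8!) = 1916797311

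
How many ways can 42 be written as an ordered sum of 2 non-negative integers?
C(42+2-1, 2-1) = C(43, 1) = 43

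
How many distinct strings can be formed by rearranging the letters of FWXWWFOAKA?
10! / (1! × 1! × 3! × 2! × 2! × 1!) = 151200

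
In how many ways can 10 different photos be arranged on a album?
10! = 3628800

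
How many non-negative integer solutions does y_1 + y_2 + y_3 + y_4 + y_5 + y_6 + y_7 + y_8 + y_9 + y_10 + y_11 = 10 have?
C(10+11-1, 11-1) = C(20, 10) = 184756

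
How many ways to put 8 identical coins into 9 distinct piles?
C(8+9-1, 9-1) = C(16, 8) = 12870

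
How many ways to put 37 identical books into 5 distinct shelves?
C(37+5-1, 5-1) = C(41, 4) = 101270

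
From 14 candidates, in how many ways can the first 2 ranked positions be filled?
P(14,2) = 14!/(14-2)! = 182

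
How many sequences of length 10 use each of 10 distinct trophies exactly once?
10! = 3628800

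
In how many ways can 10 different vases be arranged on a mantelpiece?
10! = 3628800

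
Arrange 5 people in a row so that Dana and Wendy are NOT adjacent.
Total - adjacent = 5! - (5-1)!×2 = 120 - 48 = 72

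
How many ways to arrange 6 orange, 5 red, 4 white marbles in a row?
15! / (6! × 5! × 4!) = 630630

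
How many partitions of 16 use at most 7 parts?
By conjugation, equals partitions of 16 into parts ≤ 7. Let r_j(i) = number of partitions of i into parts ≤ j, for i = 0..16. r_1(i) = 1 for all i; r_j(i) = r_{j-1}(i) + r_j(i-j). Rows j = 2..7: ≤2: 1 1 2 2 3 3 4 4 5 5 6 6 7 7 8 8 9; ≤3: 1 1 2 3 4 5 7 8 10 12 14 16 19 21 24 27 30; ≤4: 1 1 2 3 5 6 9 11 15 18 23 27 34 39 47 54 64; ≤5: 1 1 2 3 5 7 10 13 18 23 30 37 47 57 70 84 101; ≤6: 1 1 2 3 5 7 11 14 20 26 35 44 58 71 90 110 136; ≤7: 1 1 2 3 5 7 11 15 21 28 38 49 65 82 105 131 164. r_7(16) = 164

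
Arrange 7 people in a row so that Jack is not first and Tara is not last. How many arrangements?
By inclusion-exclusion: 7! - 2×(7-1)! + (7-2)! = 5040 - 1440 + 120 = 3720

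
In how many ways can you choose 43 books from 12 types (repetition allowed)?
C(43+12-1, 12-1) = C(54, 11) = 95722852680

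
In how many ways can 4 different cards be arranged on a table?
4! = 24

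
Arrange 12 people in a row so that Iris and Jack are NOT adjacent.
Total - adjacent = 12! - (12-1)!×2 = 479001600 - 79833600 = 399168000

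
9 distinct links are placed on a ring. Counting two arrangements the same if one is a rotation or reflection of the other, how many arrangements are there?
(9-1)!/2 = 40320/2 = 20160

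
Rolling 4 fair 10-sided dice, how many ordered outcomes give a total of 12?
Coefficient of x^12 in (x + x² + ... + x^10)^4. By inclusion-exclusion on dice exceeding 10: Σ_j (-1)^j C(4,j)·C(12-1-10j, 3) = C(4,0)·C(11,3) = 1·165 = 165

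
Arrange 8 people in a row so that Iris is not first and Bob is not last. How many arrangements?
By inclusion-exclusion: 8! - 2×(8-1)! + (8-2)! = 40320 - 10080 + 720 = 30960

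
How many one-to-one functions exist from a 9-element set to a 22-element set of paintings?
P(22,9) = 22!/(22-9)! = 180503769600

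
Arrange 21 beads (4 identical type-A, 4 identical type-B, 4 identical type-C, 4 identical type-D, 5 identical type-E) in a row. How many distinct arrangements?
21! / (4! × 4! × 4! × 4! × 5!) = 1283268987000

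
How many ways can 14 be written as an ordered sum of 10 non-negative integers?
C(14+10-1, 10-1) = C(23, 9) = 817190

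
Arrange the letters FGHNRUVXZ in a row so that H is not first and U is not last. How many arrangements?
By inclusion-exclusion: 9! - 2×(9-1)! + (9-2)! = 362880 - 80640 + 5040 = 287280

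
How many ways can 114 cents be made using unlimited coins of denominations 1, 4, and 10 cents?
Coefficient of x^114 in 1/(1-x^1) · 1/(1-x^4) · 1/(1-x^10). Case on j = number of 10-cent coins (j = 0..11); remainder r = 114 - 10j is made from {1,4} in ⌊r/4⌋+1 ways. r = 114, 104, 94, 84, 74, 64, 54, 44, 34, 24, 14, 4 → 29 + 27 + 24 + 22 + 19 + 17 + 14 + 12 + 9 + 7 + 4 + 2 = 186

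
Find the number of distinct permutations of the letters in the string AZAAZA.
6! / (2! × 4!) = 15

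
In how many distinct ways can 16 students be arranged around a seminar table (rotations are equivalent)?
Circular: fix one position, arrange the rest. (16-1)! = 1307674368000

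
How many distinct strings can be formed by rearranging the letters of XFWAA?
5! / (1! × 1! × 2! × 1!) = 60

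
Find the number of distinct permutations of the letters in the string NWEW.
4! / (1! × 1! × 2!) = 12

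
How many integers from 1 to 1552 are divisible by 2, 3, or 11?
⌊1552/2⌋+⌊1552/3⌋+⌊1552/11⌋ - ⌊1552/6⌋-⌊1552/22⌋-⌊1552/33⌋ + ⌊1552/66⌋ = 776+517+141 - 258-70-47 + 23 = 1082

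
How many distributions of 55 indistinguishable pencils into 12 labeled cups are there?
C(55+12-1, 12-1) = C(66, 11) = 1074082795968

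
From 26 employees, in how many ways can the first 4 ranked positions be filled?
P(26,4) = 26!/(26-4)! = 358800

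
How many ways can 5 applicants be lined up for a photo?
5! = 120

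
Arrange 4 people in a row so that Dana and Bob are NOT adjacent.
Total - adjacent = 4! - (4-1)!×2 = 24 - 12 = 12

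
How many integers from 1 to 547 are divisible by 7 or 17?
⌊547/7⌋ + ⌊547/17⌋ - ⌊547/119⌋ = 78 + 32 - 4 = 106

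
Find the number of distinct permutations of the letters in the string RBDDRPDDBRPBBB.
14! / (3! × 5! × 2! × 4!) = 2522520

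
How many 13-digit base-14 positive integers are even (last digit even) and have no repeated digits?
Last∈{0,2,4,6,8,10,12}. Last=0: 6227020800. Last nonzero: 6×12×P(12,11) = 34488115200. Total = 40715136000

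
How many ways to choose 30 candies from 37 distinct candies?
C(37,30) = 37!/(30!×7!) = 10295472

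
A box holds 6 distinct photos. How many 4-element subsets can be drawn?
C(6,4) = 6!/(4!×2!) = 15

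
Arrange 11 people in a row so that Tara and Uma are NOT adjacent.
Total - adjacent = 11! - (11-1)!×2 = 39916800 - 7257600 = 32659200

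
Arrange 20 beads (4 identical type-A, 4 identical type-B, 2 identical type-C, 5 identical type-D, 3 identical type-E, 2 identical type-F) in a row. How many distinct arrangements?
20! / (4! × 4! × 2! × 5! × 3! × 2!) = 1466593128000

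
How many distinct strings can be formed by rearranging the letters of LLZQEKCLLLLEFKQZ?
16! / (6! × 2! × 2! × 2! × 1! × 1! × 2!) = 1816214400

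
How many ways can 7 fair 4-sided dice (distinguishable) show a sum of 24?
Coefficient of x^24 in (x + x² + ... + x^4)^7. By inclusion-exclusion on dice exceeding 4: Σ_j (-1)^j C(7,j)·C(24-1-4j, 6) = C(7,0)·C(23,6) - C(7,1)·C(19,6) + C(7,2)·C(15,6) - C(7,3)·C(11,6) + C(7,4)·C(7,6) = 1·100947 - 7·27132 + 21·5005 - 35·462 + 35·7 = 203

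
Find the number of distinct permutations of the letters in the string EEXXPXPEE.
9! / (2! × 4! × 3!) = 1260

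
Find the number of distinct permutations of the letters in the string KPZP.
4! / (2! × 1! × 1!) = 12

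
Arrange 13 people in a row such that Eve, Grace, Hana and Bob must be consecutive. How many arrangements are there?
Treat the 4 as one block: (13-4+1)! × 4! = 3628800 × 24 = 87091200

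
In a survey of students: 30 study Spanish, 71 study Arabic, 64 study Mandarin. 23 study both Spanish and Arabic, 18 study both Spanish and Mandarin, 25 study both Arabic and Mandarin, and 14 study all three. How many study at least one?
|A∪B∪C| = 30+71+64-23-18-25+14 = 113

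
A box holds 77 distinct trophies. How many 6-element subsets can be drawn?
C(77,6) = 77!/(6!×71!) = 237093780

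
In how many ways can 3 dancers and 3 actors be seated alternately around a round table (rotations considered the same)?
Fix one of the dancers: (3-1)! ways for the remaining dancers, × 3! ways for the actors = 2 × 6 = 12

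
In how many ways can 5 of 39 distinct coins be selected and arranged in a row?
P(39,5) = 39!/(39-5)! = 69090840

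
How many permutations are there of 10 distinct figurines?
10! = 3628800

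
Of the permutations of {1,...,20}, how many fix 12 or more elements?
Exactly j fixed points: C(20,j)·!(20-j); sum over j ≥ 12 (derangement numbers via !m = (m-1)·(!(m-1) + !(m-2)): !0..!8 = 1, 0, 1, 2, 9, 44, 265, 1854, 14833). Σ_{j=12}^{20} C(20,j)·!(20-j) = C(20,12)·!8 + C(20,13)·!7 + C(20,14)·!6 + C(20,15)·!5 + C(20,16)·!4 + C(20,17)·!3 + C(20,18)·!2 + C(20,19)·!1 + C(20,20)·!0 = 125970·14833 + 77520·1854 + 38760·265 + 15504·44 + 4845·9 + 1140·2 + 190·1 + 20·0 + 1·1 = 2023234742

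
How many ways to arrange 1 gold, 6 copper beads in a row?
7! / (1! × 6!) = 7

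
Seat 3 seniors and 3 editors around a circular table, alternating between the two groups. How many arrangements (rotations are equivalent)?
Fix one of the seniors: (3-1)! ways for the remaining seniors, × 3! ways for the editors = 2 × 6 = 12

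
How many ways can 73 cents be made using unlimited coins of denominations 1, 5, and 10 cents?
Coefficient of x^73 in 1/(1-x^1) · 1/(1-x^5) · 1/(1-x^10). Case on j = number of 10-cent coins (j = 0..7); remainder r = 73 - 10j is made from {1,5} in ⌊r/5⌋+1 ways. r = 73, 63, 53, 43, 33, 23, 13, 3 → 15 + 13 + 11 + 9 + 7 + 5 + 3 + 1 = 64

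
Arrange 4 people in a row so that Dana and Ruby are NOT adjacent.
Total - adjacent = 4! - (4-1)!×2 = 24 - 12 = 12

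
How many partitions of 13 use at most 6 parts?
By conjugation, equals partitions of 13 into parts ≤ 6. Let r_j(i) = number of partitions of i into parts ≤ j, for i = 0..13. r_1(i) = 1 for all i; r_j(i) = r_{j-1}(i) + r_j(i-j). Rows j = 2..6: ≤2: 1 1 2 2 3 3 4 4 5 5 6 6 7 7; ≤3: 1 1 2 3 4 5 7 8 10 12 14 16 19 21; ≤4: 1 1 2 3 5 6 9 11 15 18 23 27 34 39; ≤5: 1 1 2 3 5 7 10 13 18 23 30 37 47 57; ≤6: 1 1 2 3 5 7 11 14 20 26 35 44 58 71. r_6(13) = 71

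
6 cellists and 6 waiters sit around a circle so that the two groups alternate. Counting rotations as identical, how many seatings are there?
Fix one of the cellists: (6-1)! ways for the remaining cellists, × 6! ways for the waiters = 120 × 720 = 86400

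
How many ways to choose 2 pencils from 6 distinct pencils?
C(6,2) = 6!/(2!×4!) = 15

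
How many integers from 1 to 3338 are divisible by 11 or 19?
⌊3338/11⌋ + ⌊3338/19⌋ - ⌊3338/209⌋ = 303 + 175 - 15 = 463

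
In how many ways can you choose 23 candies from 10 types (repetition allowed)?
C(23+10-1, 10-1) = C(32, 9) = 28048800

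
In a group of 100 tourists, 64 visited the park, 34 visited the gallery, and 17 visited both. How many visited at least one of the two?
|A∪B| = |A| + |B| - |A∩B| = 64 + 34 - 17 = 81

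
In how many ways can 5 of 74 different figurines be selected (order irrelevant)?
C(74,5) = 74!/(5!×69!) = 16108764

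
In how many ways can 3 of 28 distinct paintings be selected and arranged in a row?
P(28,3) = 28!/(28-3)! = 19656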